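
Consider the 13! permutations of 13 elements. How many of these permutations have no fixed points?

2290792932

By inclusion-exclusion, !13 = Σ (-1)^k · 13!/k! for k=0..13
= 13! - 13!/1! + 13!/2! - 13!/3! + 13!/4! - 13!/5! + 13!/6! - 13!/7! + 13!/8! - 13!/9! + 13!/10! - 13!/11! + 13!/12! - 13!/13!
= 6227020800 - 6227020800 + 3113510400 - 1037836800 + 259459200 - 51891840 + 8648640 - 1235520 + 154440 - 17160 + 1716 - 156 + 13 - 1
= 2290792932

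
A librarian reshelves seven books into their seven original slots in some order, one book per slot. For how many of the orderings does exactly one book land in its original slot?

1855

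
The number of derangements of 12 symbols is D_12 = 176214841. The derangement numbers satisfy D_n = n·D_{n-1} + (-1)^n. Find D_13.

D_13 = 13·176214841 - 1 = 2290792932.

2290792932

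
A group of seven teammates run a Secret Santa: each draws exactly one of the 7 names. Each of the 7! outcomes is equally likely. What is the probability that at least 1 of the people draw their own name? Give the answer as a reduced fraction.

Favorable outcomes: Σ_{i≥1} C(7,i)·!(7-i) = 7·265 + 21·44 + 35·9 + 35·2 + 21·1 + 7·0 + 1·1 = 3186.
Total outcomes: 7! = 5040.
Probability = 3186/5040 = 177/280.

177/280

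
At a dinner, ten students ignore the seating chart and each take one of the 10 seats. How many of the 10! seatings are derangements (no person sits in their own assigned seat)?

1334961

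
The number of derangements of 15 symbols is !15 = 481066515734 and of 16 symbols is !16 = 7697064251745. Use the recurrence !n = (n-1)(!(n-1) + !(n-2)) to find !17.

130850092279664

!17 = (17-1)·(!16 + !15) = 16·(7697064251745 + 481066515734) = 16·8178130767479 = 130850092279664.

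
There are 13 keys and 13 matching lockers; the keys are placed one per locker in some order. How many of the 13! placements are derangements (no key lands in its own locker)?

2290792932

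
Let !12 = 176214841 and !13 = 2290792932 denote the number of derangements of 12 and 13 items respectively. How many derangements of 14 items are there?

!14 = (14-1)·(!13 + !12) = 13·(2290792932 + 176214841) = 13·2467007773 = 32071101049.

32071101049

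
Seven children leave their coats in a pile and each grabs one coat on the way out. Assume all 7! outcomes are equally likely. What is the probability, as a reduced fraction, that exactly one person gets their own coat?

Favorable outcomes: C(7,1)·!6 = 7·265 = 1855.
Total outcomes: 7! = 5040.
Probability = 1855/5040 = 53/144.

53/144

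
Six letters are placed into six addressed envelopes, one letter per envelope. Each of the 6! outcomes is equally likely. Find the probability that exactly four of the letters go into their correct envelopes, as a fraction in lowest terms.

1/48

Favorable outcomes: C(6,4)·!2 = 15·1 = 15.
Total outcomes: 6! = 720.
Probability = 15/720 = 1/48.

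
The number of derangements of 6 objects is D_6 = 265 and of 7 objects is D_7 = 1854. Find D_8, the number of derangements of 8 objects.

14833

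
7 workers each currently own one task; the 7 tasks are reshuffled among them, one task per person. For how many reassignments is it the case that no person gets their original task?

1854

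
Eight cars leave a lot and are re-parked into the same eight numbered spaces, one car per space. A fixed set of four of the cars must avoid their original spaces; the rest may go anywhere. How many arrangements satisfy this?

24024

Let A_j be the event that the j-th constrained one is fixed. By inclusion-exclusion over the 4 events:
Σ_{j=0}^{4} (-1)^j C(4,j)(8-j)!
= C(4,0)·8! - C(4,1)·7! + C(4,2)·6! - C(4,3)·5! + C(4,4)·4!
= 40320 - 20160 + 4320 - 480 + 24
= 24024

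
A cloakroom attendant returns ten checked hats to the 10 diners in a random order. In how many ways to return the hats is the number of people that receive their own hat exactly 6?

Pick the 6 fixed positions: C(10,6) = 210 ways.
The remaining 4 must be deranged: !4 = 9.
Total: 210 × 9 = 1890.

1890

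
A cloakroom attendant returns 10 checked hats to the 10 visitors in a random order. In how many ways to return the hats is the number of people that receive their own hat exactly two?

667485

Pick the 2 fixed positions: C(10,2) = 45 ways.
The other 8 form a derangement: !8 = 14833.
Total: 45 × 14833 = 667485.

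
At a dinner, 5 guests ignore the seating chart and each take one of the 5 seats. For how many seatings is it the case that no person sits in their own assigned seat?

44

The subfactorial !5 = [5!/e] (nearest integer).
5! = 120, and 120/e ≈ 44.15, so !5 = 44.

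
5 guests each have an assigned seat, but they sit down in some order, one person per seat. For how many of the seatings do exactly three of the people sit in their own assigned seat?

10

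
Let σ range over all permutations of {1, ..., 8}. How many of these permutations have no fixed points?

Recurrence: !8 = 7·(!7 + !6).
!8 = 7·(1854 + 265) = 7·2119 = 14833

14833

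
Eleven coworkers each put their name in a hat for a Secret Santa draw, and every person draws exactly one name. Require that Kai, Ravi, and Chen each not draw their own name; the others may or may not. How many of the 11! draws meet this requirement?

30078720

Inclusion-exclusion on the 3 forbidden self-matches:
Σ_{j=0}^{3} (-1)^j C(3,j)(11-j)!
= C(3,0)·11! - C(3,1)·10! + C(3,2)·9! - C(3,3)·8!
= 39916800 - 10886400 + 1088640 - 40320
= 30078720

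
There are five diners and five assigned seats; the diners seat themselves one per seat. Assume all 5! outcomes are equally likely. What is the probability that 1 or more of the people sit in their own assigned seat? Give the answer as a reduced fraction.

19/30

Favorable outcomes: Σ_{i≥1} C(5,i)·!(5-i) = 5·9 + 10·2 + 10·1 + 5·0 + 1·1 = 76.
Total outcomes: 5! = 120.
Probability = 76/120 = 19/30.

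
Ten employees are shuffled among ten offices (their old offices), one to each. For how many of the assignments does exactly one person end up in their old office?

Pick the single fixed position: C(10,1) = 10 ways.
The other 9 form a derangement: !9 = 133496.
Total: 10 × 133496 = 1334960.

1334960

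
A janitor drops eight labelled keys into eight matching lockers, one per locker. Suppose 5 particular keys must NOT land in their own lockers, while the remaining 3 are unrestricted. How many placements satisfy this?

21234

Let A_j be the event that the j-th constrained one is fixed. By inclusion-exclusion over the 5 events:
Σ_{j=0}^{5} (-1)^j C(5,j)(8-j)!
= C(5,0)·8! - C(5,1)·7! + C(5,2)·6! - C(5,3)·5! + C(5,4)·4! - C(5,5)·3!
= 40320 - 25200 + 7200 - 1200 + 120 - 6
= 21234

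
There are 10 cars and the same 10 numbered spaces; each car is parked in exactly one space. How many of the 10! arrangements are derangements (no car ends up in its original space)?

!10 = 10! · Σ_{k=0}^{10} (-1)^k/k!
= 10! - 10!/1! + 10!/2! - 10!/3! + 10!/4! - 10!/5! + 10!/6! - 10!/7! + 10!/8! - 10!/9! + 10!/10!
= 3628800 - 3628800 + 1814400 - 604800 + 151200 - 30240 + 5040 - 720 + 90 - 10 + 1
= 1334961

1334961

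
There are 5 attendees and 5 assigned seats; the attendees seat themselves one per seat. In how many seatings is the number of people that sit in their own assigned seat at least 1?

76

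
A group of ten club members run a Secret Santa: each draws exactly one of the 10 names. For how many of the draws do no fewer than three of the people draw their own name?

Sum C(10,i)·!(10-i) for i = 3..10:
  i=3: C(10,3)·!7 = 120·1854 = 222480
  i=4: C(10,4)·!6 = 210·265 = 55650
  i=5: C(10,5)·!5 = 252·44 = 11088
  i=6: C(10,6)·!4 = 210·9 = 1890
  i=7: C(10,7)·!3 = 120·2 = 240
  i=8: C(10,8)·!2 = 45·1 = 45
  i=9: C(10,9)·!1 = 10·0 = 0
  i=10: C(10,10)·!0 = 1·1 = 1
Total = 291394.

291394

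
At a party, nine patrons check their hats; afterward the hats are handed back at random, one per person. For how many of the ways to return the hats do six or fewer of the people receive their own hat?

Sum C(9,i)·!(9-i) for i = 0..6:
  i=0: C(9,0)·!9 = 1·133496 = 133496
  i=1: C(9,1)·!8 = 9·14833 = 133497
  i=2: C(9,2)·!7 = 36·1854 = 66744
  i=3: C(9,3)·!6 = 84·265 = 22260
  i=4: C(9,4)·!5 = 126·44 = 5544
  i=5: C(9,5)·!4 = 126·9 = 1134
  i=6: C(9,6)·!3 = 84·2 = 168
Total = 362843.

362843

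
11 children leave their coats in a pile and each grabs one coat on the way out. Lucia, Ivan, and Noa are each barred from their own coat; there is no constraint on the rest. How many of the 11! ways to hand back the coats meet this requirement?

30078720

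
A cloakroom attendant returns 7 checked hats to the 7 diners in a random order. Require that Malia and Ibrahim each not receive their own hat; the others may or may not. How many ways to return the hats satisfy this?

Inclusion-exclusion on the 2 forbidden self-matches:
Σ_{j=0}^{2} (-1)^j C(2,j)(7-j)!
= C(2,0)·7! - C(2,1)·6! + C(2,2)·5!
= 5040 - 1440 + 120
= 3720

3720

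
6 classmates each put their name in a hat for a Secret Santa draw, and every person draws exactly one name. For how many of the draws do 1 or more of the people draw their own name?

455

# with exactly i fixed is C(6,i)·!(6-i); sum over i=1..6:
  i=1: C(6,1)·!5 = 6·44 = 264
  i=2: C(6,2)·!4 = 15·9 = 135
  i=3: C(6,3)·!3 = 20·2 = 40
  i=4: C(6,4)·!2 = 15·1 = 15
  i=5: C(6,5)·!1 = 6·0 = 0
  i=6: C(6,6)·!0 = 1·1 = 1
Total = 455.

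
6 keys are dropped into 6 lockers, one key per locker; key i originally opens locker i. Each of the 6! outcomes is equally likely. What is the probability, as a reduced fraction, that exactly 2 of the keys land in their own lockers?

3/16

Favorable outcomes: C(6,2)·!4 = 15·9 = 135.
Total outcomes: 6! = 720.
Probability = 135/720 = 3/16.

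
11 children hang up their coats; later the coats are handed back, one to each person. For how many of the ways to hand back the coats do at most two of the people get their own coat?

36711421

# with exactly i fixed is C(11,i)·!(11-i); sum over i=0..2:
  i=0: C(11,0)·!11 = 1·14684570 = 14684570
  i=1: C(11,1)·!10 = 11·1334961 = 14684571
  i=2: C(11,2)·!9 = 55·133496 = 7342280
Total = 36711421.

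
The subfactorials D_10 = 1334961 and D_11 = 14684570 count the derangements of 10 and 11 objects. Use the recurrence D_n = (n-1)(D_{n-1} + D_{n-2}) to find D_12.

176214841

D_12 = (12-1)·(D_11 + D_10) = 11·(14684570 + 1334961) = 11·16019531 = 176214841.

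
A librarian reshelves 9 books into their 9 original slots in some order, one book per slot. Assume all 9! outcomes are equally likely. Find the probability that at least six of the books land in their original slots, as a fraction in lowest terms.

41/72576

Favorable outcomes: Σ_{i≥6} C(9,i)·!(9-i) = 84·2 + 36·1 + 9·0 + 1·1 = 205.
Total outcomes: 9! = 362880.
Probability = 205/362880 = 41/72576.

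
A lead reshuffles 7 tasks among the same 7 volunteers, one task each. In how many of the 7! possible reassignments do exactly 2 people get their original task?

Pick the 2 fixed positions: C(7,2) = 21 ways.
The other 5 form a derangement: !5 = 44.
Total: 21 × 44 = 924.

924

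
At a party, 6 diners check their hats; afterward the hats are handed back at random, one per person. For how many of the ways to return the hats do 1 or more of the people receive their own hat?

455

# with exactly i fixed is C(6,i)·!(6-i); sum over i=1..6:
  i=1: C(6,1)·!5 = 6·44 = 264
  i=2: C(6,2)·!4 = 15·9 = 135
  i=3: C(6,3)·!3 = 20·2 = 40
  i=4: C(6,4)·!2 = 15·1 = 15
  i=5: C(6,5)·!1 = 6·0 = 0
  i=6: C(6,6)·!0 = 1·1 = 1
Total = 455.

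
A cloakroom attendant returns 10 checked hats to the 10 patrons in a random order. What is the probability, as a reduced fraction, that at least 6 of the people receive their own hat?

Favorable outcomes: Σ_{i≥6} C(10,i)·!(10-i) = 210·9 + 120·2 + 45·1 + 10·0 + 1·1 = 2176.
Total outcomes: 10! = 3628800.
Probability = 2176/3628800 = 17/28350.

17/28350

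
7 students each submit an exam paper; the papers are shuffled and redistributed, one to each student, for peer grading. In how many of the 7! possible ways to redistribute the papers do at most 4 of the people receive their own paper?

Sum C(7,i)·!(7-i) for i = 0..4:
  i=0: C(7,0)·!7 = 1·1854 = 1854
  i=1: C(7,1)·!6 = 7·265 = 1855
  i=2: C(7,2)·!5 = 21·44 = 924
  i=3: C(7,3)·!4 = 35·9 = 315
  i=4: C(7,4)·!3 = 35·2 = 70
Total = 5018.

5018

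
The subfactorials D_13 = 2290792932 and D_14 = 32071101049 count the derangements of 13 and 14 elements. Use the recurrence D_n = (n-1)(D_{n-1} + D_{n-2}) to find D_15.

481066515734

D_15 = (15-1)·(D_14 + D_13) = 14·(32071101049 + 2290792932) = 14·34361893981 = 481066515734.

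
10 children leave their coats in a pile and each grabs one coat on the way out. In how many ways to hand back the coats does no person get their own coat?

1334961

The subfactorial !10 = [10!/e] (nearest integer).
10! = 3628800, and 3628800/e ≈ 1334960.92, so !10 = 1334961.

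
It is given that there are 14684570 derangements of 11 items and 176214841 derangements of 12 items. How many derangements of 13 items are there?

2290792932

D_13 = (13-1)·(D_12 + D_11) = 12·(176214841 + 14684570) = 12·190899411 = 2290792932.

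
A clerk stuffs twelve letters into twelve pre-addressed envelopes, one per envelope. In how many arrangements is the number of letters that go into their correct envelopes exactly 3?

29369120

Choose which 3 of the 12 are fixed: C(12,3) = 220.
The other 9 form a derangement: !9 = 133496.
Total: 220 × 133496 = 29369120.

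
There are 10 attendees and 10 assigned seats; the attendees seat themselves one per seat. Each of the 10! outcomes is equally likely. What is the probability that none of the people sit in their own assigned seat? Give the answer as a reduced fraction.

Favorable outcomes: !10 = 1334961.
Total outcomes: 10! = 3628800.
Probability = 1334961/3628800 = 16481/44800.

16481/44800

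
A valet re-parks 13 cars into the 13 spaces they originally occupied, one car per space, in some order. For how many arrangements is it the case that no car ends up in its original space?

2290792932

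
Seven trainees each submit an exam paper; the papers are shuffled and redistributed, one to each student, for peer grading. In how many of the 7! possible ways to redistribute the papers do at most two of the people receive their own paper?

4633

Sum C(7,i)·!(7-i) for i = 0..2:
  i=0: C(7,0)·!7 = 1·1854 = 1854
  i=1: C(7,1)·!6 = 7·265 = 1855
  i=2: C(7,2)·!5 = 21·44 = 924
Total = 4633.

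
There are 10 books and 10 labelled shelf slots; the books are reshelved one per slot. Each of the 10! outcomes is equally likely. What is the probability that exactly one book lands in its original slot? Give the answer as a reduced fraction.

16687/45360

Favorable outcomes: C(10,1)·!9 = 10·133496 = 1334960.
Total outcomes: 10! = 3628800.
Probability = 1334960/3628800 = 16687/45360.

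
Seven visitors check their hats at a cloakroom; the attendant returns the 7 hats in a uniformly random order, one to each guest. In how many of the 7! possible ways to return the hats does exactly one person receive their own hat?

Choose which one of the 7 is fixed: C(7,1) = 7.
The remaining 6 must be deranged: !6 = 265.
Total: 7 × 265 = 1855.

1855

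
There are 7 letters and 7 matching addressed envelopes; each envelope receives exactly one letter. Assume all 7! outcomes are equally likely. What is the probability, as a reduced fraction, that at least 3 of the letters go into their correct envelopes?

Favorable outcomes: Σ_{i≥3} C(7,i)·!(7-i) = 35·9 + 35·2 + 21·1 + 7·0 + 1·1 = 407.
Total outcomes: 7! = 5040.
Probability = 407/5040 = 407/5040.

407/5040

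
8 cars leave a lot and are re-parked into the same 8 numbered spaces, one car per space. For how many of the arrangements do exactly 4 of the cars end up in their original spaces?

Choose which 4 of the 8 are fixed: C(8,4) = 70.
The other 4 form a derangement: !4 = 9.
Total: 70 × 9 = 630.

630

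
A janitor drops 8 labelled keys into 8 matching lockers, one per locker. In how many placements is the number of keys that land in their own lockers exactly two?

7420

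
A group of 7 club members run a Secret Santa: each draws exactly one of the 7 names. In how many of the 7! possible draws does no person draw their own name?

1854

!7 = 7! · Σ_{k=0}^{7} (-1)^k/k!
= 7! - 7!/1! + 7!/2! - 7!/3! + 7!/4! - 7!/5! + 7!/6! - 7!/7!
= 5040 - 5040 + 2520 - 840 + 210 - 42 + 7 - 1
= 1854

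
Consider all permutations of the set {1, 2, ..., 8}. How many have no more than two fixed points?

37085

# with exactly i fixed is C(8,i)·!(8-i); sum over i=0..2:
  i=0: C(8,0)·!8 = 1·14833 = 14833
  i=1: C(8,1)·!7 = 8·1854 = 14832
  i=2: C(8,2)·!6 = 28·265 = 7420
Total = 37085.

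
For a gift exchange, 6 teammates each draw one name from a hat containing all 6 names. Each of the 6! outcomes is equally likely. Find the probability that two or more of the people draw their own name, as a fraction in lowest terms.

Favorable outcomes: Σ_{i≥2} C(6,i)·!(6-i) = 15·9 + 20·2 + 15·1 + 6·0 + 1·1 = 191.
Total outcomes: 6! = 720.
Probability = 191/720 = 191/720.

191/720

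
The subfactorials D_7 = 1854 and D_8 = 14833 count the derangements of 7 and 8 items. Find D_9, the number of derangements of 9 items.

D_9 = (9-1)·(D_8 + D_7) = 8·(14833 + 1854) = 8·16687 = 133496.

133496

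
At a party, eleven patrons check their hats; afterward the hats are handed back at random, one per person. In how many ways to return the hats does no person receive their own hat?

14684570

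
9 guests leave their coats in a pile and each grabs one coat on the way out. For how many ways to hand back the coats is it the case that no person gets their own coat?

133496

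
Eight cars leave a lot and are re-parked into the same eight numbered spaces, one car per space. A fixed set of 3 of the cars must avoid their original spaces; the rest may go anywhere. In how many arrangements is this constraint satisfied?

Inclusion-exclusion on the 3 forbidden self-matches:
Σ_{j=0}^{3} (-1)^j C(3,j)(8-j)!
= C(3,0)·8! - C(3,1)·7! + C(3,2)·6! - C(3,3)·5!
= 40320 - 15120 + 2160 - 120
= 27240

27240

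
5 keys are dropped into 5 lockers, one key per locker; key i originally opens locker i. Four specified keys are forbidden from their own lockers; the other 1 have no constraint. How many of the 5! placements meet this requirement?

Let A_j be the event that the j-th constrained one is fixed. By inclusion-exclusion over the 4 events:
Σ_{j=0}^{4} (-1)^j C(4,j)(5-j)!
= C(4,0)·5! - C(4,1)·4! + C(4,2)·3! - C(4,3)·2! + C(4,4)·1!
= 120 - 96 + 36 - 8 + 1
= 53

53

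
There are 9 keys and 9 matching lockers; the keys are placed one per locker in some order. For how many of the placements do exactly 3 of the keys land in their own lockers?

Choose which 3 of the 9 are fixed: C(9,3) = 84.
The remaining 6 must be deranged: !6 = 265.
Total: 84 × 265 = 22260.

22260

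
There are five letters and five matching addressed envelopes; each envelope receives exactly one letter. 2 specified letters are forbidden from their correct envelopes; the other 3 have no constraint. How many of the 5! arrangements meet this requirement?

78

Let A_j be the event that the j-th constrained one is fixed. By inclusion-exclusion over the 2 events:
Σ_{j=0}^{2} (-1)^j C(2,j)(5-j)!
= C(2,0)·5! - C(2,1)·4! + C(2,2)·3!
= 120 - 48 + 6
= 78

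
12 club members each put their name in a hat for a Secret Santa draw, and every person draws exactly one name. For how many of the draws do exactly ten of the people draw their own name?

Choose which 10 of the 12 are fixed: C(12,10) = 66.
The other 2 form a derangement: !2 = 1.
Total: 66 × 1 = 66.

66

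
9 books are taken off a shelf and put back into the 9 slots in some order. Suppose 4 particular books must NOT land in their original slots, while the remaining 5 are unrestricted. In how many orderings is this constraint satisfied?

229080

Inclusion-exclusion on the 4 forbidden self-matches:
Σ_{j=0}^{4} (-1)^j C(4,j)(9-j)!
= C(4,0)·9! - C(4,1)·8! + C(4,2)·7! - C(4,3)·6! + C(4,4)·5!
= 362880 - 161280 + 30240 - 2880 + 120
= 229080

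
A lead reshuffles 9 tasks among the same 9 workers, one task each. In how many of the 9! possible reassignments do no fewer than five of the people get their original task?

1339

# with exactly i fixed is C(9,i)·!(9-i); sum over i=5..9:
  i=5: C(9,5)·!4 = 126·9 = 1134
  i=6: C(9,6)·!3 = 84·2 = 168
  i=7: C(9,7)·!2 = 36·1 = 36
  i=8: C(9,8)·!1 = 9·0 = 0
  i=9: C(9,9)·!0 = 1·1 = 1
Total = 1339.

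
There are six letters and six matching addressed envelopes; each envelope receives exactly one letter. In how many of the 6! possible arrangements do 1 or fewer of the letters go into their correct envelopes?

529

# with exactly i fixed is C(6,i)·!(6-i); sum over i=0..1:
  i=0: C(6,0)·!6 = 1·265 = 265
  i=1: C(6,1)·!5 = 6·44 = 264
Total = 529.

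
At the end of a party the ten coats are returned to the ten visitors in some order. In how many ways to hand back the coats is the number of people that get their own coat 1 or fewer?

2669921

Sum C(10,i)·!(10-i) for i = 0..1:
  i=0: C(10,0)·!10 = 1·1334961 = 1334961
  i=1: C(10,1)·!9 = 10·133496 = 1334960
Total = 2669921.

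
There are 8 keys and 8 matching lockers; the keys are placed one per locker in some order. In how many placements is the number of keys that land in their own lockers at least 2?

10655

Sum C(8,i)·!(8-i) for i = 2..8:
  i=2: C(8,2)·!6 = 28·265 = 7420
  i=3: C(8,3)·!5 = 56·44 = 2464
  i=4: C(8,4)·!4 = 70·9 = 630
  i=5: C(8,5)·!3 = 56·2 = 112
  i=6: C(8,6)·!2 = 28·1 = 28
  i=7: C(8,7)·!1 = 8·0 = 0
  i=8: C(8,8)·!0 = 1·1 = 1
Total = 10655.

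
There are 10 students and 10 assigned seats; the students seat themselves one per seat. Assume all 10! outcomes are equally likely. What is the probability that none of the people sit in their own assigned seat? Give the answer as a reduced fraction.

16481/44800

Favorable outcomes: !10 = 1334961.
Total outcomes: 10! = 3628800.
Probability = 1334961/3628800 = 16481/44800.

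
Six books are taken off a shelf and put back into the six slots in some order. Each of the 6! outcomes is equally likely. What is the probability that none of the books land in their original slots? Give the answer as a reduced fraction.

Favorable outcomes: !6 = 265.
Total outcomes: 6! = 720.
Probability = 265/720 = 53/144.

53/144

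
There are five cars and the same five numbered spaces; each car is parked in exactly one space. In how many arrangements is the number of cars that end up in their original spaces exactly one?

45

Pick the single fixed position: C(5,1) = 5 ways.
The remaining 4 must be deranged: !4 = 9.
Total: 5 × 9 = 45.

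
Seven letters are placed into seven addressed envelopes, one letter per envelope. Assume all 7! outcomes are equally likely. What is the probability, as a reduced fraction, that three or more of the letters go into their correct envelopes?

407/5040

Favorable outcomes: Σ_{i≥3} C(7,i)·!(7-i) = 35·9 + 35·2 + 21·1 + 7·0 + 1·1 = 407.
Total outcomes: 7! = 5040.
Probability = 407/5040 = 407/5040.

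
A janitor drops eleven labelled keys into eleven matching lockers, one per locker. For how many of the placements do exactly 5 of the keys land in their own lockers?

122430

Choose which 5 of the 11 are fixed: C(11,5) = 462.
The other 6 form a derangement: !6 = 265.
Total: 462 × 265 = 122430.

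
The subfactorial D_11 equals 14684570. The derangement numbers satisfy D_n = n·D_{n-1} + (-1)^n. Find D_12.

176214841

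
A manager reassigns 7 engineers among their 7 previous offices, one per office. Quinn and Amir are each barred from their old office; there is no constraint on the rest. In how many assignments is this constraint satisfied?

3720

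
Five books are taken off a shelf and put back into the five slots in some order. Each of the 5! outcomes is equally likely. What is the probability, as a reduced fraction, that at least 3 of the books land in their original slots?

Favorable outcomes: Σ_{i≥3} C(5,i)·!(5-i) = 10·1 + 5·0 + 1·1 = 11.
Total outcomes: 5! = 120.
Probability = 11/120 = 11/120.

11/120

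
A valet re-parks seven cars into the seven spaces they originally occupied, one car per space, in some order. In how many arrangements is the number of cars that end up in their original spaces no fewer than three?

Sum C(7,i)·!(7-i) for i = 3..7:
  i=3: C(7,3)·!4 = 35·9 = 315
  i=4: C(7,4)·!3 = 35·2 = 70
  i=5: C(7,5)·!2 = 21·1 = 21
  i=6: C(7,6)·!1 = 7·0 = 0
  i=7: C(7,7)·!0 = 1·1 = 1
Total = 407.

407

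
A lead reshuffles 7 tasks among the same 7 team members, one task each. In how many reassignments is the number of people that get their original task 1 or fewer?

3709

# with exactly i fixed is C(7,i)·!(7-i); sum over i=0..1:
  i=0: C(7,0)·!7 = 1·1854 = 1854
  i=1: C(7,1)·!6 = 7·265 = 1855
Total = 3709.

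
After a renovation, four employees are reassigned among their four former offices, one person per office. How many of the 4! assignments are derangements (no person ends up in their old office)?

9

Use !n = n·!(n-1) + (-1)^n.
!4 = 4·2 + 1 = 9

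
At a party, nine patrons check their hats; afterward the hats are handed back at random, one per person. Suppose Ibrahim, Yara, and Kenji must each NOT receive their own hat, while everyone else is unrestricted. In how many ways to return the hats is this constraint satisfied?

Inclusion-exclusion on the 3 forbidden self-matches:
Σ_{j=0}^{3} (-1)^j C(3,j)(9-j)!
= C(3,0)·9! - C(3,1)·8! + C(3,2)·7! - C(3,3)·6!
= 362880 - 120960 + 15120 - 720
= 256320

256320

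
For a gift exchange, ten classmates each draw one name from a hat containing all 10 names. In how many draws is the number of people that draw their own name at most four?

3615536

# with exactly i fixed is C(10,i)·!(10-i); sum over i=0..4:
  i=0: C(10,0)·!10 = 1·1334961 = 1334961
  i=1: C(10,1)·!9 = 10·133496 = 1334960
  i=2: C(10,2)·!8 = 45·14833 = 667485
  i=3: C(10,3)·!7 = 120·1854 = 222480
  i=4: C(10,4)·!6 = 210·265 = 55650
Total = 3615536.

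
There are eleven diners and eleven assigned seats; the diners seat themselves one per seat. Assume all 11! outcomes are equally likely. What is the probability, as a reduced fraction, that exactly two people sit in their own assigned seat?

Favorable outcomes: C(11,2)·!9 = 55·133496 = 7342280.
Total outcomes: 11! = 39916800.
Probability = 7342280/39916800 = 16687/90720.

16687/90720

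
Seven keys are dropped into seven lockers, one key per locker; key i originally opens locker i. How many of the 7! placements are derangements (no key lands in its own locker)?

1854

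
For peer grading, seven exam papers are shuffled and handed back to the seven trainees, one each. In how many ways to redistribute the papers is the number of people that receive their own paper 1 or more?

3186

Sum C(7,i)·!(7-i) for i = 1..7:
  i=1: C(7,1)·!6 = 7·265 = 1855
  i=2: C(7,2)·!5 = 21·44 = 924
  i=3: C(7,3)·!4 = 35·9 = 315
  i=4: C(7,4)·!3 = 35·2 = 70
  i=5: C(7,5)·!2 = 21·1 = 21
  i=6: C(7,6)·!1 = 7·0 = 0
  i=7: C(7,7)·!0 = 1·1 = 1
Total = 3186.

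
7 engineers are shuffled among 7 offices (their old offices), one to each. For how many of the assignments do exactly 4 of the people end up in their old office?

Pick the 4 fixed positions: C(7,4) = 35 ways.
The other 3 form a derangement: !3 = 2.
Total: 35 × 2 = 70.

70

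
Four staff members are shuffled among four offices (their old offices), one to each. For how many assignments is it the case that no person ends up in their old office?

9

By inclusion-exclusion, !4 = Σ (-1)^k · 4!/k! for k=0..4
= 4! - 4!/1! + 4!/2! - 4!/3! + 4!/4!
= 24 - 24 + 12 - 4 + 1
= 9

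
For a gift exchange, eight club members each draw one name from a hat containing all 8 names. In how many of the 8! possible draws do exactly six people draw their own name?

Pick the 6 fixed positions: C(8,6) = 28 ways.
The other 2 form a derangement: !2 = 1.
Total: 28 × 1 = 28.

28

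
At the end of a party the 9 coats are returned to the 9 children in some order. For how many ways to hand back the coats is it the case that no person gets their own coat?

The number of derangements of 9 is !9 = Σ_{k=0}^{9} (-1)^k·9!/k!
= 9! - 9!/1! + 9!/2! - 9!/3! + 9!/4! - 9!/5! + 9!/6! - 9!/7! + 9!/8! - 9!/9!
= 362880 - 362880 + 181440 - 60480 + 15120 - 3024 + 504 - 72 + 9 - 1
= 133496

133496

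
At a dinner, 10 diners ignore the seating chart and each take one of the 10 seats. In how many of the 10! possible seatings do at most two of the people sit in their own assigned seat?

Sum C(10,i)·!(10-i) for i = 0..2:
  i=0: C(10,0)·!10 = 1·1334961 = 1334961
  i=1: C(10,1)·!9 = 10·133496 = 1334960
  i=2: C(10,2)·!8 = 45·14833 = 667485
Total = 3337406.

3337406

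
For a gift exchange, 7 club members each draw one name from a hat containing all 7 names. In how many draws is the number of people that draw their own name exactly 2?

Pick the 2 fixed positions: C(7,2) = 21 ways.
The remaining 5 must be deranged: !5 = 44.
Total: 21 × 44 = 924.

924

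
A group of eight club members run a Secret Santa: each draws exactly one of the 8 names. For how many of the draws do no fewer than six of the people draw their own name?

29

Sum C(8,i)·!(8-i) for i = 6..8:
  i=6: C(8,6)·!2 = 28·1 = 28
  i=7: C(8,7)·!1 = 8·0 = 0
  i=8: C(8,8)·!0 = 1·1 = 1
Total = 29.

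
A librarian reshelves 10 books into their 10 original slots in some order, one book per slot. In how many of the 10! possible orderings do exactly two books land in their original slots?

667485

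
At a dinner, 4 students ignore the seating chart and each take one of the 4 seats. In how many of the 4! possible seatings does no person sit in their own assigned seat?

9

The number of derangements of 4 is !4 = Σ_{k=0}^{4} (-1)^k·4!/k!
= 4! - 4!/1! + 4!/2! - 4!/3! + 4!/4!
= 24 - 24 + 12 - 4 + 1
= 9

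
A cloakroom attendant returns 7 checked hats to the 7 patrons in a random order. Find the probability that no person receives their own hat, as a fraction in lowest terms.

103/280

Favorable outcomes: !7 = 1854.
Total outcomes: 7! = 5040.
Probability = 1854/5040 = 103/280.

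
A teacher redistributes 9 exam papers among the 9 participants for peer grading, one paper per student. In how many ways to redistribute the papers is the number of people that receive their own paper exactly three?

Pick the 3 fixed positions: C(9,3) = 84 ways.
The other 6 form a derangement: !6 = 265.
Total: 84 × 265 = 22260.

22260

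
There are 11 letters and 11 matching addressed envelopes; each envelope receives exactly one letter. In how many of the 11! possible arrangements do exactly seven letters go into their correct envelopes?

Choose which 7 of the 11 are fixed: C(11,7) = 330.
The other 4 form a derangement: !4 = 9.
Total: 330 × 9 = 2970.

2970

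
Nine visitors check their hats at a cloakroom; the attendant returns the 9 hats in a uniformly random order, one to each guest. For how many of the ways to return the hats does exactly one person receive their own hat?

133497

Choose which one of the 9 is fixed: C(9,1) = 9.
The other 8 form a derangement: !8 = 14833.
Total: 9 × 14833 = 133497.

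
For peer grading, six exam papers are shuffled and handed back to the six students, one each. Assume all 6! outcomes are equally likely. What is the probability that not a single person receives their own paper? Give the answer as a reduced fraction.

Favorable outcomes: !6 = 265.
Total outcomes: 6! = 720.
Probability = 265/720 = 53/144.

53/144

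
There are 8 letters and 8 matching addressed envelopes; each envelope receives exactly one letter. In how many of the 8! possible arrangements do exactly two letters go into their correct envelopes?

7420

Pick the 2 fixed positions: C(8,2) = 28 ways.
The other 6 form a derangement: !6 = 265.
Total: 28 × 265 = 7420.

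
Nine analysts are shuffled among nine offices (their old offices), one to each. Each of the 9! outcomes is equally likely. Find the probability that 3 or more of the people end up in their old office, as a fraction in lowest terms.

Favorable outcomes: Σ_{i≥3} C(9,i)·!(9-i) = 84·265 + 126·44 + 126·9 + 84·2 + 36·1 + 9·0 + 1·1 = 29143.
Total outcomes: 9! = 362880.
Probability = 29143/362880 = 29143/362880.

29143/362880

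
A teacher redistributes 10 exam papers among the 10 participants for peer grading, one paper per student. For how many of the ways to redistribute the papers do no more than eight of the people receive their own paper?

Sum C(10,i)·!(10-i) for i = 0..8:
  i=0: C(10,0)·!10 = 1·1334961 = 1334961
  i=1: C(10,1)·!9 = 10·133496 = 1334960
  i=2: C(10,2)·!8 = 45·14833 = 667485
  i=3: C(10,3)·!7 = 120·1854 = 222480
  i=4: C(10,4)·!6 = 210·265 = 55650
  i=5: C(10,5)·!5 = 252·44 = 11088
  i=6: C(10,6)·!4 = 210·9 = 1890
  i=7: C(10,7)·!3 = 120·2 = 240
  i=8: C(10,8)·!2 = 45·1 = 45
Total = 3628799.

3628799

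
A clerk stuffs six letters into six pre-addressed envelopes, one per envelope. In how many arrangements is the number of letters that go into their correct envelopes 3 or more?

Sum C(6,i)·!(6-i) for i = 3..6:
  i=3: C(6,3)·!3 = 20·2 = 40
  i=4: C(6,4)·!2 = 15·1 = 15
  i=5: C(6,5)·!1 = 6·0 = 0
  i=6: C(6,6)·!0 = 1·1 = 1
Total = 56.

56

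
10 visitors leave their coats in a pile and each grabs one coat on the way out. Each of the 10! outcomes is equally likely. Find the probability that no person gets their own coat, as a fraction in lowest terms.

16481/44800

Favorable outcomes: !10 = 1334961.
Total outcomes: 10! = 3628800.
Probability = 1334961/3628800 = 16481/44800.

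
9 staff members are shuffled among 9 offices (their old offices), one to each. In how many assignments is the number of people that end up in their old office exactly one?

133497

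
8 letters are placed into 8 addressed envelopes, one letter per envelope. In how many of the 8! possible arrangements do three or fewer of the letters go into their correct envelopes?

39549

Sum C(8,i)·!(8-i) for i = 0..3:
  i=0: C(8,0)·!8 = 1·14833 = 14833
  i=1: C(8,1)·!7 = 8·1854 = 14832
  i=2: C(8,2)·!6 = 28·265 = 7420
  i=3: C(8,3)·!5 = 56·44 = 2464
Total = 39549.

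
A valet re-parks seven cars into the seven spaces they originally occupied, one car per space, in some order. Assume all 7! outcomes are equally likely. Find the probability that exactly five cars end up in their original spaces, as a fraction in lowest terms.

1/240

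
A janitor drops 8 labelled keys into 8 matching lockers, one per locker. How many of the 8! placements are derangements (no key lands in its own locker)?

!8 is the nearest integer to 8!/e.
8! = 40320, and 40320/e ≈ 14832.90, so !8 = 14833.

14833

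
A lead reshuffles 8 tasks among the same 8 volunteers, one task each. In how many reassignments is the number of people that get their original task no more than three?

39549

# with exactly i fixed is C(8,i)·!(8-i); sum over i=0..3:
  i=0: C(8,0)·!8 = 1·14833 = 14833
  i=1: C(8,1)·!7 = 8·1854 = 14832
  i=2: C(8,2)·!6 = 28·265 = 7420
  i=3: C(8,3)·!5 = 56·44 = 2464
Total = 39549.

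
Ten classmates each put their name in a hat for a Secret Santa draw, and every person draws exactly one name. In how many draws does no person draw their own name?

1334961

!10 is the nearest integer to 10!/e.
10! = 3628800, and 3628800/e ≈ 1334960.92, so !10 = 1334961.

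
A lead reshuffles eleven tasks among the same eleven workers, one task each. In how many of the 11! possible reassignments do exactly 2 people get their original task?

7342280

Pick the 2 fixed positions: C(11,2) = 55 ways.
The other 9 form a derangement: !9 = 133496.
Total: 55 × 133496 = 7342280.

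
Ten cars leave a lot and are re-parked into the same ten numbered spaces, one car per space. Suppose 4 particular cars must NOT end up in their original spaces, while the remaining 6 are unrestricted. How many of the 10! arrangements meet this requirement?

2399760

Inclusion-exclusion on the 4 forbidden self-matches:
Σ_{j=0}^{4} (-1)^j C(4,j)(10-j)!
= C(4,0)·10! - C(4,1)·9! + C(4,2)·8! - C(4,3)·7! + C(4,4)·6!
= 3628800 - 1451520 + 241920 - 20160 + 720
= 2399760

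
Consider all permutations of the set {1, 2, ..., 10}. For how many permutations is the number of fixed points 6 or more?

2176

Sum C(10,i)·!(10-i) for i = 6..10:
  i=6: C(10,6)·!4 = 210·9 = 1890
  i=7: C(10,7)·!3 = 120·2 = 240
  i=8: C(10,8)·!2 = 45·1 = 45
  i=9: C(10,9)·!1 = 10·0 = 0
  i=10: C(10,10)·!0 = 1·1 = 1
Total = 2176.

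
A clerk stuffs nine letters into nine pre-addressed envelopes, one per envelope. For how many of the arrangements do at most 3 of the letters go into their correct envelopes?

355997

# with exactly i fixed is C(9,i)·!(9-i); sum over i=0..3:
  i=0: C(9,0)·!9 = 1·133496 = 133496
  i=1: C(9,1)·!8 = 9·14833 = 133497
  i=2: C(9,2)·!7 = 36·1854 = 66744
  i=3: C(9,3)·!6 = 84·265 = 22260
Total = 355997.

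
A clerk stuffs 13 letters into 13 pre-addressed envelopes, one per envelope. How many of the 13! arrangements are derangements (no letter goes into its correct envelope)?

2290792932

Recurrence: !13 = 12·(!12 + !11).
!13 = 12·(176214841 + 14684570) = 12·190899411 = 2290792932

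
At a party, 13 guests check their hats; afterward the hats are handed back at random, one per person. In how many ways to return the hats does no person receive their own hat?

2290792932

Recurrence: !13 = 12·(!12 + !11).
!13 = 12·(176214841 + 14684570) = 12·190899411 = 2290792932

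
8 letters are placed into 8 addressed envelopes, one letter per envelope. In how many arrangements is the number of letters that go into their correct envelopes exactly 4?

Choose which 4 of the 8 are fixed: C(8,4) = 70.
The remaining 4 must be deranged: !4 = 9.
Total: 70 × 9 = 630.

630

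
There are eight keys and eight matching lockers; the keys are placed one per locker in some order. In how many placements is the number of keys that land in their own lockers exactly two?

Pick the 2 fixed positions: C(8,2) = 28 ways.
The other 6 form a derangement: !6 = 265.
Total: 28 × 265 = 7420.

7420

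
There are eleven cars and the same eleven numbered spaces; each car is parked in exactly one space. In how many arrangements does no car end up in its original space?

Recurrence: !11 = 11·!10 + (-1)^11.
!11 = 11·1334961 - 1 = 14684570

14684570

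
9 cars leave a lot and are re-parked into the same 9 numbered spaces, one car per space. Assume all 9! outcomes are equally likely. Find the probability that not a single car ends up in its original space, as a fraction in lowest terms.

16687/45360

Favorable outcomes: !9 = 133496.
Total outcomes: 9! = 362880.
Probability = 133496/362880 = 16687/45360.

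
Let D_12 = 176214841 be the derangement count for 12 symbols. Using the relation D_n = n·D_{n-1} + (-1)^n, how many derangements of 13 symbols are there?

2290792932

D_13 = 13·176214841 - 1 = 2290792932.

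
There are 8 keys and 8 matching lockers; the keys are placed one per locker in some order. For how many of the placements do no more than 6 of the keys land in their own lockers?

# with exactly i fixed is C(8,i)·!(8-i); sum over i=0..6:
  i=0: C(8,0)·!8 = 1·14833 = 14833
  i=1: C(8,1)·!7 = 8·1854 = 14832
  i=2: C(8,2)·!6 = 28·265 = 7420
  i=3: C(8,3)·!5 = 56·44 = 2464
  i=4: C(8,4)·!4 = 70·9 = 630
  i=5: C(8,5)·!3 = 56·2 = 112
  i=6: C(8,6)·!2 = 28·1 = 28
Total = 40319.

40319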